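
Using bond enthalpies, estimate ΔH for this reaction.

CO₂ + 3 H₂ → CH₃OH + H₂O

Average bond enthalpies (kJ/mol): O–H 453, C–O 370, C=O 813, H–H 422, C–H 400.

Bonds broken (reactants):
  C=O: 2 × 813 = 1626
  H–H: 3 × 422 = 1266
  Σ(broken) = 2892 kJ
Bonds formed (products):
  C–H: 3 × 400 = 1200
  C–O: 1 × 370 = 370
  O–H: 3 × 453 = 1359
  Σ(formed) = 2929 kJ
ΔH = Σ(broken) − Σ(formed) = 2892 − 2929 = −37 kJ

ΔH ≈ −37 kJ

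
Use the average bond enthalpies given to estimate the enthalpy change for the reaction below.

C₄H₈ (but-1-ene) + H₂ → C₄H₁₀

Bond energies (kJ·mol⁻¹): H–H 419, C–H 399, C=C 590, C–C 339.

ΔH ≈ −128 kJ

Bonds broken (reactants):
  C–C: 2 × 339 = 678
  C–H: 8 × 399 = 3192
  C=C: 1 × 590 = 590
  H–H: 1 × 419 = 419
  Σ(broken) = 4879 kJ
Bonds formed (products):
  C–C: 3 × 339 = 1017
  C–H: 10 × 399 = 3990
  Σ(formed) = 5007 kJ
ΔH = Σ(broken) − Σ(formed) = 4879 − 5007 = −128 kJ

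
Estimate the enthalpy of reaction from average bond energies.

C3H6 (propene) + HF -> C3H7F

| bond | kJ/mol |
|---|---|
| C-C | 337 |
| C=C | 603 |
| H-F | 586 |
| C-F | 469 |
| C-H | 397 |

ΔH ≈ −14 kJ

Bonds broken (reactants):
  C-C: 1 × 337 = 337
  C-H: 6 × 397 = 2382
  C=C: 1 × 603 = 603
  H-F: 1 × 586 = 586
  Σ(broken) = 3908 kJ
Bonds formed (products):
  C-C: 2 × 337 = 674
  C-F: 1 × 469 = 469
  C-H: 7 × 397 = 2779
  Σ(formed) = 3922 kJ
ΔH = Σ(broken) − Σ(formed) = 3908 − 3922 = −14 kJ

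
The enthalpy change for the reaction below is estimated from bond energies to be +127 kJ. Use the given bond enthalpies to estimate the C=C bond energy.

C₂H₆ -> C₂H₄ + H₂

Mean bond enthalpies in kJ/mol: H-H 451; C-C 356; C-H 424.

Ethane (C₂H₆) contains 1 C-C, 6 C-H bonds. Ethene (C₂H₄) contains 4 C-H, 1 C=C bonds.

Let D be the C=C bond energy.
Σ(broken) = 1×356 + 6×424 = 2900
Σ(formed) = 4×424 + 1×D + 1×451 = 2147 + D
ΔH = Σ(broken) − Σ(formed) = (2900) − (2147 + D) = +753 − D
Setting this equal to +127 kJ gives D = 626 kJ/mol.

D(C=C) ≈ 626 kJ/mol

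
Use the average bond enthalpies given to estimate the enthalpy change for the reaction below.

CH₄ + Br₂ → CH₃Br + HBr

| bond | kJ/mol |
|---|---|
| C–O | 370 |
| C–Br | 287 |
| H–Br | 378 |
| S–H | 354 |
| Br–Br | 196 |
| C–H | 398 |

Bonds broken (reactants):
  Br–Br: 1 × 196 = 196
  C–H: 4 × 398 = 1592
  Σ(broken) = 1788 kJ
Bonds formed (products):
  C–Br: 1 × 287 = 287
  C–H: 3 × 398 = 1194
  H–Br: 1 × 378 = 378
  Σ(formed) = 1859 kJ
ΔH = Σ(broken) − Σ(formed) = 1788 − 1859 = −71 kJ

ΔH ≈ −71 kJ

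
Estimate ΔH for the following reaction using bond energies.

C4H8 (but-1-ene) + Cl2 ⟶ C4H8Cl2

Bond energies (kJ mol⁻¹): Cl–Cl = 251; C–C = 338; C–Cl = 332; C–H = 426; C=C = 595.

ΔH ≈ −156 kJ

Bonds broken (reactants):
  C–C: 2 × 338 = 676
  C–H: 8 × 426 = 3408
  C=C: 1 × 595 = 595
  Cl–Cl: 1 × 251 = 251
  Σ(broken) = 4930 kJ
Bonds formed (products):
  C–C: 3 × 338 = 1014
  C–Cl: 2 × 332 = 664
  C–H: 8 × 426 = 3408
  Σ(formed) = 5086 kJ
ΔH = Σ(broken) − Σ(formed) = 4930 − 5086 = −156 kJ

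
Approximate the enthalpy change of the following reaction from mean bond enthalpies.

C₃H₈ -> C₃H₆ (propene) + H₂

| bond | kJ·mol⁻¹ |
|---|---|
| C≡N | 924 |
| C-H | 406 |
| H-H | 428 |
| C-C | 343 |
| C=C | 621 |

Bonds broken (reactants):
  C-C: 2 × 343 = 686
  C-H: 8 × 406 = 3248
  Σ(broken) = 3934 kJ
Bonds formed (products):
  C-C: 1 × 343 = 343
  C-H: 6 × 406 = 2436
  C=C: 1 × 621 = 621
  H-H: 1 × 428 = 428
  Σ(formed) = 3828 kJ
ΔH = Σ(broken) − Σ(formed) = 3934 − 3828 = +106 kJ

ΔH ≈ +106 kJ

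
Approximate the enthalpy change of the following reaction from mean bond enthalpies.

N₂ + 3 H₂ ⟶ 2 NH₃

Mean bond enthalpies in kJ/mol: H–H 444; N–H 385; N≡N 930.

ΔH ≈ −48 kJ

Bonds broken (reactants):
  H–H: 3 × 444 = 1332
  N≡N: 1 × 930 = 930
  Σ(broken) = 2262 kJ
Bonds formed (products):
  N–H: 6 × 385 = 2310
  Σ(formed) = 2310 kJ
ΔH = Σ(broken) − Σ(formed) = 2262 − 2310 = −48 kJ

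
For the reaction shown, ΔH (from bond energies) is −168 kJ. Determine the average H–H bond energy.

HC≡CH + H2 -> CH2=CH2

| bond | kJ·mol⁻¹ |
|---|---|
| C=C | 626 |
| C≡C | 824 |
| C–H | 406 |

D(H–H) ≈ 446 kJ/mol

Let D be the H–H bond energy.
Σ(broken) = 1×824 + 2×406 + 1×D = 1636 + D
Σ(formed) = 4×406 + 1×626 = 2250
ΔH = Σ(broken) − Σ(formed) = (1636 + D) − (2250) = −614 + D
Setting this equal to −168 kJ gives D = 446 kJ/mol.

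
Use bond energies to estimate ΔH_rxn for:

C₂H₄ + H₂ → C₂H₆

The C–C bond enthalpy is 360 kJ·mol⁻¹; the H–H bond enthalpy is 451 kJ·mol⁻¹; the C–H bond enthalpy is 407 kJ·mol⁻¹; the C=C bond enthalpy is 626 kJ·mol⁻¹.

ΔH ≈ −97 kJ

Bonds broken (reactants):
  C–H: 4 × 407 = 1628
  C=C: 1 × 626 = 626
  H–H: 1 × 451 = 451
  Σ(broken) = 2705 kJ
Bonds formed (products):
  C–C: 1 × 360 = 360
  C–H: 6 × 407 = 2442
  Σ(formed) = 2802 kJ
ΔH = Σ(broken) − Σ(formed) = 2705 − 2802 = −97 kJ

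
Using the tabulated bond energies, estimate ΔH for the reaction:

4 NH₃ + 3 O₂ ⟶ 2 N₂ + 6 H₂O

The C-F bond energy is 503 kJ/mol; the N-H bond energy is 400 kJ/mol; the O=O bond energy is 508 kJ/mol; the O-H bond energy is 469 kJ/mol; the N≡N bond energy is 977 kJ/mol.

Bonds broken (reactants):
  N-H: 12 × 400 = 4800
  O=O: 3 × 508 = 1524
  Σ(broken) = 6324 kJ
Bonds formed (products):
  N≡N: 2 × 977 = 1954
  O-H: 12 × 469 = 5628
  Σ(formed) = 7582 kJ
ΔH = Σ(broken) − Σ(formed) = 6324 − 7582 = −1258 kJ

ΔH ≈ −1258 kJ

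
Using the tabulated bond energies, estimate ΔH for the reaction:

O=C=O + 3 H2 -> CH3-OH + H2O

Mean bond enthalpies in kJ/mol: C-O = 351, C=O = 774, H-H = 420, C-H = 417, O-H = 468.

ΔH ≈ −198 kJ

Bonds broken (reactants):
  C=O: 2 × 774 = 1548
  H-H: 3 × 420 = 1260
  Σ(broken) = 2808 kJ
Bonds formed (products):
  C-H: 3 × 417 = 1251
  C-O: 1 × 351 = 351
  O-H: 3 × 468 = 1404
  Σ(formed) = 3006 kJ
ΔH = Σ(broken) − Σ(formed) = 2808 − 3006 = −198 kJ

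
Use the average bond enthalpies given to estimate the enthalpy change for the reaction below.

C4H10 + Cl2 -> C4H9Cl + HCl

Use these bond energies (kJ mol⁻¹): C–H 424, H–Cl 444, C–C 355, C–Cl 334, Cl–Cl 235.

ΔH ≈ −119 kJ

Bonds broken (reactants):
  C–C: 3 × 355 = 1065
  C–H: 10 × 424 = 4240
  Cl–Cl: 1 × 235 = 235
  Σ(broken) = 5540 kJ
Bonds formed (products):
  C–C: 3 × 355 = 1065
  C–Cl: 1 × 334 = 334
  C–H: 9 × 424 = 3816
  H–Cl: 1 × 444 = 444
  Σ(formed) = 5659 kJ
ΔH = Σ(broken) − Σ(formed) = 5540 − 5659 = −119 kJ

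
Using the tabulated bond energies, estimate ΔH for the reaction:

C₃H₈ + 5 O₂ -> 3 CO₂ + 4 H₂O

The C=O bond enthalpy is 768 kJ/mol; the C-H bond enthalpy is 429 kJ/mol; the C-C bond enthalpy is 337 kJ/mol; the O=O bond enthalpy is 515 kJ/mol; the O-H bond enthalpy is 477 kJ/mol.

ΔH ≈ −1743 kJ

Bonds broken (reactants):
  C-C: 2 × 337 = 674
  C-H: 8 × 429 = 3432
  O=O: 5 × 515 = 2575
  Σ(broken) = 6681 kJ
Bonds formed (products):
  C=O: 6 × 768 = 4608
  O-H: 8 × 477 = 3816
  Σ(formed) = 8424 kJ
ΔH = Σ(broken) − Σ(formed) = 6681 − 8424 = −1743 kJ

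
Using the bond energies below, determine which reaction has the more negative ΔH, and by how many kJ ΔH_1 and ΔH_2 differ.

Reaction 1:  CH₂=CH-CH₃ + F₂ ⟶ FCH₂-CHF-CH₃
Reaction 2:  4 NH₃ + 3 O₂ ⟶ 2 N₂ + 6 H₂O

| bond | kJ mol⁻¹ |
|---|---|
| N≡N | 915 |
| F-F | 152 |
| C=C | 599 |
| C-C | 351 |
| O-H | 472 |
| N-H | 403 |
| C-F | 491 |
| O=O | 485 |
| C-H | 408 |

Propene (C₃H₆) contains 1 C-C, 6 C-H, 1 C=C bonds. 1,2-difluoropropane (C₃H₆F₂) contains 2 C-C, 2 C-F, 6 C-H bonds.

Reaction 2, by 621 kJ

Reaction 1:
  Bonds broken (reactants):
    C-C: 1 × 351 = 351
    C-H: 6 × 408 = 2448
    C=C: 1 × 599 = 599
    F-F: 1 × 152 = 152
    Σ(broken) = 3550 kJ
  Bonds formed (products):
    C-C: 2 × 351 = 702
    C-F: 2 × 491 = 982
    C-H: 6 × 408 = 2448
    Σ(formed) = 4132 kJ
  ΔH_1 = 3550 − 4132 = −582 kJ
Reaction 2:
  Bonds broken (reactants):
    N-H: 12 × 403 = 4836
    O=O: 3 × 485 = 1455
    Σ(broken) = 6291 kJ
  Bonds formed (products):
    N≡N: 2 × 915 = 1830
    O-H: 12 × 472 = 5664
    Σ(formed) = 7494 kJ
  ΔH_2 = 6291 − 7494 = −1203 kJ
ΔH_1 − ΔH_2 = +621 kJ, so reaction 2 has the more negative ΔH; |ΔH_1 − ΔH_2| = 621 kJ.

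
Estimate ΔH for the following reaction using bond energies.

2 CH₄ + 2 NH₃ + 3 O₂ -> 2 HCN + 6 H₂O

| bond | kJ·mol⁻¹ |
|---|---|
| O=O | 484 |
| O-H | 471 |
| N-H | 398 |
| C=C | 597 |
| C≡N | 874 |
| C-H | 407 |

Bonds broken (reactants):
  C-H: 8 × 407 = 3256
  N-H: 6 × 398 = 2388
  O=O: 3 × 484 = 1452
  Σ(broken) = 7096 kJ
Bonds formed (products):
  C≡N: 2 × 874 = 1748
  C-H: 2 × 407 = 814
  O-H: 12 × 471 = 5652
  Σ(formed) = 8214 kJ
ΔH = Σ(broken) − Σ(formed) = 7096 − 8214 = −1118 kJ

ΔH ≈ −1118 kJ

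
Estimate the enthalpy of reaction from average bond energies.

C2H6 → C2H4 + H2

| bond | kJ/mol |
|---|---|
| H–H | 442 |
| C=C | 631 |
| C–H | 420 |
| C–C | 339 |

Bonds broken (reactants):
  C–C: 1 × 339 = 339
  C–H: 6 × 420 = 2520
  Σ(broken) = 2859 kJ
Bonds formed (products):
  C–H: 4 × 420 = 1680
  C=C: 1 × 631 = 631
  H–H: 1 × 442 = 442
  Σ(formed) = 2753 kJ
ΔH = Σ(broken) − Σ(formed) = 2859 − 2753 = +106 kJ

ΔH ≈ +106 kJ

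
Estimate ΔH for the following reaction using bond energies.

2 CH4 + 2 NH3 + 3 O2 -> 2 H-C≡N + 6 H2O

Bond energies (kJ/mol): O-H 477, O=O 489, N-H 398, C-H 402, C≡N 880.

Bonds broken (reactants):
  C-H: 8 × 402 = 3216
  N-H: 6 × 398 = 2388
  O=O: 3 × 489 = 1467
  Σ(broken) = 7071 kJ
Bonds formed (products):
  C≡N: 2 × 880 = 1760
  C-H: 2 × 402 = 804
  O-H: 12 × 477 = 5724
  Σ(formed) = 8288 kJ
ΔH = Σ(broken) − Σ(formed) = 7071 − 8288 = −1217 kJ

ΔH ≈ −1217 kJ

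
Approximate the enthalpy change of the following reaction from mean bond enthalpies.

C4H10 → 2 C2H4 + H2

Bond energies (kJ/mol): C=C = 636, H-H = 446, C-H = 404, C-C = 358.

Bonds broken (reactants):
  C-C: 3 × 358 = 1074
  C-H: 10 × 404 = 4040
  Σ(broken) = 5114 kJ
Bonds formed (products):
  C-H: 8 × 404 = 3232
  C=C: 2 × 636 = 1272
  H-H: 1 × 446 = 446
  Σ(formed) = 4950 kJ
ΔH = Σ(broken) − Σ(formed) = 5114 − 4950 = +164 kJ

ΔH ≈ +164 kJ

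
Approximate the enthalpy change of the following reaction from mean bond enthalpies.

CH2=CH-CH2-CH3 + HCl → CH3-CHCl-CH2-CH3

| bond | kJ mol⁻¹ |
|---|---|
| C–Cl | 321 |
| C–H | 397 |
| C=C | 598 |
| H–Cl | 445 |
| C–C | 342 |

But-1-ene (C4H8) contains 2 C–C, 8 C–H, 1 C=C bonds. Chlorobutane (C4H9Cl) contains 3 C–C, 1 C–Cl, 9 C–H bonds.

ΔH ≈ −17 kJ

Bonds broken (reactants):
  C–C: 2 × 342 = 684
  C–H: 8 × 397 = 3176
  C=C: 1 × 598 = 598
  H–Cl: 1 × 445 = 445
  Σ(broken) = 4903 kJ
Bonds formed (products):
  C–C: 3 × 342 = 1026
  C–Cl: 1 × 321 = 321
  C–H: 9 × 397 = 3573
  Σ(formed) = 4920 kJ
ΔH = Σ(broken) − Σ(formed) = 4903 − 4920 = −17 kJ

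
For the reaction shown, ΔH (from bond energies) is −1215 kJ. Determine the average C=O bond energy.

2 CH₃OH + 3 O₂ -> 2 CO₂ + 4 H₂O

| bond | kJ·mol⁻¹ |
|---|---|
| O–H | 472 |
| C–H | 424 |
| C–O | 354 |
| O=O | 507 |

D(C=O) ≈ 789 kJ/mol

Let D be the C=O bond energy.
Σ(broken) = 6×424 + 2×354 + 2×472 + 3×507 = 5717
Σ(formed) = 4×D + 8×472 = 3776 + 4D
ΔH = Σ(broken) − Σ(formed) = (5717) − (3776 + 4D) = +1941 − 4D
Setting this equal to −1215 kJ gives 4D = 3156, so D = 789 kJ/mol.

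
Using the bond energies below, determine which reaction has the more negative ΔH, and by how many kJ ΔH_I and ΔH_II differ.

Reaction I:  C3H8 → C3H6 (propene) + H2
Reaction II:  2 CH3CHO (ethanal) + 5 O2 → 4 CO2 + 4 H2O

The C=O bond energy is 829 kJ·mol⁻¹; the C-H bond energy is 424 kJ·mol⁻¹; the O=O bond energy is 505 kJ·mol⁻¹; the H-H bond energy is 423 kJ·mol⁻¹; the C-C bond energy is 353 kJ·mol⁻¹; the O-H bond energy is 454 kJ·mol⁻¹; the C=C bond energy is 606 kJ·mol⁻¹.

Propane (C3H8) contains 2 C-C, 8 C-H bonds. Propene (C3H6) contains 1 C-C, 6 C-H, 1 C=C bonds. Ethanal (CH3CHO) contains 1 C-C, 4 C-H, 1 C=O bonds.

Reaction II, by 2155 kJ

Reaction I:
  Bonds broken (reactants):
    C-C: 2 × 353 = 706
    C-H: 8 × 424 = 3392
    Σ(broken) = 4098 kJ
  Bonds formed (products):
    C-C: 1 × 353 = 353
    C-H: 6 × 424 = 2544
    C=C: 1 × 606 = 606
    H-H: 1 × 423 = 423
    Σ(formed) = 3926 kJ
  ΔH_I = 4098 − 3926 = +172 kJ
Reaction II:
  Bonds broken (reactants):
    C-C: 2 × 353 = 706
    C-H: 8 × 424 = 3392
    C=O: 2 × 829 = 1658
    O=O: 5 × 505 = 2525
    Σ(broken) = 8281 kJ
  Bonds formed (products):
    C=O: 8 × 829 = 6632
    O-H: 8 × 454 = 3632
    Σ(formed) = 10264 kJ
  ΔH_II = 8281 − 10264 = −1983 kJ
ΔH_I − ΔH_II = +2155 kJ, so reaction II has the more negative ΔH; |ΔH_I − ΔH_II| = 2155 kJ.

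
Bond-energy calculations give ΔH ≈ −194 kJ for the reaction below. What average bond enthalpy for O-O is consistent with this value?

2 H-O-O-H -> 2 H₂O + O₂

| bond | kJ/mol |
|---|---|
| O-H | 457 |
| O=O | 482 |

Let D be the O-O bond energy.
Σ(broken) = 4×457 + 2×D = 1828 + 2D
Σ(formed) = 4×457 + 1×482 = 2310
ΔH = Σ(broken) − Σ(formed) = (1828 + 2D) − (2310) = −482 + 2D
Setting this equal to −194 kJ gives 2D = 288, so D = 144 kJ/mol.

D(O-O) ≈ 144 kJ/mol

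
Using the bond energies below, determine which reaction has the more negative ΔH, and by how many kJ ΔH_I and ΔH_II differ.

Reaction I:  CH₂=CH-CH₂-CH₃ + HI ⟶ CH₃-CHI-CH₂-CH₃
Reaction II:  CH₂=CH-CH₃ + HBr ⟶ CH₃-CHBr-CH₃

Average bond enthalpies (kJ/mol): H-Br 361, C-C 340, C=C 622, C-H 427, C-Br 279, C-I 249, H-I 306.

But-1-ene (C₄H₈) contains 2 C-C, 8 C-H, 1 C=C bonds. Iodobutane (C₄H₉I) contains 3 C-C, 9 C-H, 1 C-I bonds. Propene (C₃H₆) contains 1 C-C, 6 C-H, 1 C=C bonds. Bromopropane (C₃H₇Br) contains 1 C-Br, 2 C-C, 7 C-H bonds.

Reaction I, by 25 kJ

Reaction I:
  Bonds broken (reactants):
    C-C: 2 × 340 = 680
    C-H: 8 × 427 = 3416
    C=C: 1 × 622 = 622
    H-I: 1 × 306 = 306
    Σ(broken) = 5024 kJ
  Bonds formed (products):
    C-C: 3 × 340 = 1020
    C-H: 9 × 427 = 3843
    C-I: 1 × 249 = 249
    Σ(formed) = 5112 kJ
  ΔH_I = 5024 − 5112 = −88 kJ
Reaction II:
  Bonds broken (reactants):
    C-C: 1 × 340 = 340
    C-H: 6 × 427 = 2562
    C=C: 1 × 622 = 622
    H-Br: 1 × 361 = 361
    Σ(broken) = 3885 kJ
  Bonds formed (products):
    C-Br: 1 × 279 = 279
    C-C: 2 × 340 = 680
    C-H: 7 × 427 = 2989
    Σ(formed) = 3948 kJ
  ΔH_II = 3885 − 3948 = −63 kJ
ΔH_I − ΔH_II = −25 kJ, so reaction I has the more negative ΔH; |ΔH_I − ΔH_II| = 25 kJ.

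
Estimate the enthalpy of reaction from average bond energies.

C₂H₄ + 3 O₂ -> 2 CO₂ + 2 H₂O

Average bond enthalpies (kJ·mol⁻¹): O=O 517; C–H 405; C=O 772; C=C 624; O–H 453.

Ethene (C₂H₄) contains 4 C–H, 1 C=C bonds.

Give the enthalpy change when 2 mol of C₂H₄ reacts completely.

Bonds broken (reactants):
  C–H: 4 × 405 = 1620
  C=C: 1 × 624 = 624
  O=O: 3 × 517 = 1551
  Σ(broken) = 3795 kJ
Bonds formed (products):
  C=O: 4 × 772 = 3088
  O–H: 4 × 453 = 1812
  Σ(formed) = 4900 kJ
ΔH = Σ(broken) − Σ(formed) = 3795 − 4900 = −1105 kJ
For 2× the reaction as written: 2 × (−1105) = −2210 kJ

ΔH = −2210 kJ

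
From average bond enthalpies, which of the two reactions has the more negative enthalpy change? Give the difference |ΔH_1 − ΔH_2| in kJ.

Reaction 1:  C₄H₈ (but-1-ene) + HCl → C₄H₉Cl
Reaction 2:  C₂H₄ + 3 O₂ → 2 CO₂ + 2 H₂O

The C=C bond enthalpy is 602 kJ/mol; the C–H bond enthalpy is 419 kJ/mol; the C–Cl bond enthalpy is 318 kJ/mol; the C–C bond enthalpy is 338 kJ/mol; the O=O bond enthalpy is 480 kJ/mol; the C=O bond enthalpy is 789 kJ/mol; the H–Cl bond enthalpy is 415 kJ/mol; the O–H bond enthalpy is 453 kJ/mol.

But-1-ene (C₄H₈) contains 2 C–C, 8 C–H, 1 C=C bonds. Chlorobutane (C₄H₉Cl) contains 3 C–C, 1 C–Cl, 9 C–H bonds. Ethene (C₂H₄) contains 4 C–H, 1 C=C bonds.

Reaction 2, by 1192 kJ

Reaction 1:
  Bonds broken (reactants):
    C–C: 2 × 338 = 676
    C–H: 8 × 419 = 3352
    C=C: 1 × 602 = 602
    H–Cl: 1 × 415 = 415
    Σ(broken) = 5045 kJ
  Bonds formed (products):
    C–C: 3 × 338 = 1014
    C–Cl: 1 × 318 = 318
    C–H: 9 × 419 = 3771
    Σ(formed) = 5103 kJ
  ΔH_1 = 5045 − 5103 = −58 kJ
Reaction 2:
  Bonds broken (reactants):
    C–H: 4 × 419 = 1676
    C=C: 1 × 602 = 602
    O=O: 3 × 480 = 1440
    Σ(broken) = 3718 kJ
  Bonds formed (products):
    C=O: 4 × 789 = 3156
    O–H: 4 × 453 = 1812
    Σ(formed) = 4968 kJ
  ΔH_2 = 3718 − 4968 = −1250 kJ
ΔH_1 − ΔH_2 = +1192 kJ, so reaction 2 has the more negative ΔH; |ΔH_1 − ΔH_2| = 1192 kJ.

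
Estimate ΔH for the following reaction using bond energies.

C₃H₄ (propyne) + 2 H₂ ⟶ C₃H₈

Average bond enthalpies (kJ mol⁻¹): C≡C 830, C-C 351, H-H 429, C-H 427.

ΔH ≈ −371 kJ

Bonds broken (reactants):
  C≡C: 1 × 830 = 830
  C-C: 1 × 351 = 351
  C-H: 4 × 427 = 1708
  H-H: 2 × 429 = 858
  Σ(broken) = 3747 kJ
Bonds formed (products):
  C-C: 2 × 351 = 702
  C-H: 8 × 427 = 3416
  Σ(formed) = 4118 kJ
ΔH = Σ(broken) − Σ(formed) = 3747 − 4118 = −371 kJ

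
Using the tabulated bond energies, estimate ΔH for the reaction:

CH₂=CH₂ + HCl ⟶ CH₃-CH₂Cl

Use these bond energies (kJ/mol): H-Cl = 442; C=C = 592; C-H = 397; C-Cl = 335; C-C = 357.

Bonds broken (reactants):
  C-H: 4 × 397 = 1588
  C=C: 1 × 592 = 592
  H-Cl: 1 × 442 = 442
  Σ(broken) = 2622 kJ
Bonds formed (products):
  C-C: 1 × 357 = 357
  C-Cl: 1 × 335 = 335
  C-H: 5 × 397 = 1985
  Σ(formed) = 2677 kJ
ΔH = Σ(broken) − Σ(formed) = 2622 − 2677 = −55 kJ

ΔH ≈ −55 kJ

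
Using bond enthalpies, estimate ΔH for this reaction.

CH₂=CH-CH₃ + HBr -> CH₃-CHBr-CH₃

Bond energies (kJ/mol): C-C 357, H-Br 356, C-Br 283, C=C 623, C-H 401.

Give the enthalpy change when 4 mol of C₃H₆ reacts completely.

ΔH = −248 kJ

Bonds broken (reactants):
  C-C: 1 × 357 = 357
  C-H: 6 × 401 = 2406
  C=C: 1 × 623 = 623
  H-Br: 1 × 356 = 356
  Σ(broken) = 3742 kJ
Bonds formed (products):
  C-Br: 1 × 283 = 283
  C-C: 2 × 357 = 714
  C-H: 7 × 401 = 2807
  Σ(formed) = 3804 kJ
ΔH = Σ(broken) − Σ(formed) = 3742 − 3804 = −62 kJ
For 4× the reaction as written: 4 × (−62) = −248 kJ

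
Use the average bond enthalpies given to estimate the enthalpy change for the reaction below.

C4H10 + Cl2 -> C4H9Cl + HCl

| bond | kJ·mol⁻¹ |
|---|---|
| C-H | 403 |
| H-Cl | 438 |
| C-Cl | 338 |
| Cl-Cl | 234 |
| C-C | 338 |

Bonds broken (reactants):
  C-C: 3 × 338 = 1014
  C-H: 10 × 403 = 4030
  Cl-Cl: 1 × 234 = 234
  Σ(broken) = 5278 kJ
Bonds formed (products):
  C-C: 3 × 338 = 1014
  C-Cl: 1 × 338 = 338
  C-H: 9 × 403 = 3627
  H-Cl: 1 × 438 = 438
  Σ(formed) = 5417 kJ
ΔH = Σ(broken) − Σ(formed) = 5278 − 5417 = −139 kJ

ΔH ≈ −139 kJ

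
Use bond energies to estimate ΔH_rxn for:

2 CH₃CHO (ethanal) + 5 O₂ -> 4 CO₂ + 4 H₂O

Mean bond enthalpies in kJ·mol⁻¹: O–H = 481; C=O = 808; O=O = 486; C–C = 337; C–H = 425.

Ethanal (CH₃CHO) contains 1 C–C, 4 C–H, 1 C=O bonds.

ΔH ≈ −2192 kJ

Bonds broken (reactants):
  C–C: 2 × 337 = 674
  C–H: 8 × 425 = 3400
  C=O: 2 × 808 = 1616
  O=O: 5 × 486 = 2430
  Σ(broken) = 8120 kJ
Bonds formed (products):
  C=O: 8 × 808 = 6464
  O–H: 8 × 481 = 3848
  Σ(formed) = 10312 kJ
ΔH = Σ(broken) − Σ(formed) = 8120 − 10312 = −2192 kJ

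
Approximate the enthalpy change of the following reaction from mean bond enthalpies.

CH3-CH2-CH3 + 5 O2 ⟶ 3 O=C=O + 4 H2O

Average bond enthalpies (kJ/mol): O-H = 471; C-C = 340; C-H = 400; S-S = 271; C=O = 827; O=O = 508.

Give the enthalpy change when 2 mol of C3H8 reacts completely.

ΔH = −4620 kJ

Bonds broken (reactants):
  C-C: 2 × 340 = 680
  C-H: 8 × 400 = 3200
  O=O: 5 × 508 = 2540
  Σ(broken) = 6420 kJ
Bonds formed (products):
  C=O: 6 × 827 = 4962
  O-H: 8 × 471 = 3768
  Σ(formed) = 8730 kJ
ΔH = Σ(broken) − Σ(formed) = 6420 − 8730 = −2310 kJ
For 2× the reaction as written: 2 × (−2310) = −4620 kJ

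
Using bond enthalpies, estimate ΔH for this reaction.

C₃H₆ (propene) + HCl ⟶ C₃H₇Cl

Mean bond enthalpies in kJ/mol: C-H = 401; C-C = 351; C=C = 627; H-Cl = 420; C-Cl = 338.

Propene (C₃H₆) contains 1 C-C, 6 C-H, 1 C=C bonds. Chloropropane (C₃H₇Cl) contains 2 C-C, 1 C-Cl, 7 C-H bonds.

Bonds broken (reactants):
  C-C: 1 × 351 = 351
  C-H: 6 × 401 = 2406
  C=C: 1 × 627 = 627
  H-Cl: 1 × 420 = 420
  Σ(broken) = 3804 kJ
Bonds formed (products):
  C-C: 2 × 351 = 702
  C-Cl: 1 × 338 = 338
  C-H: 7 × 401 = 2807
  Σ(formed) = 3847 kJ
ΔH = Σ(broken) − Σ(formed) = 3804 − 3847 = −43 kJ

ΔH ≈ −43 kJ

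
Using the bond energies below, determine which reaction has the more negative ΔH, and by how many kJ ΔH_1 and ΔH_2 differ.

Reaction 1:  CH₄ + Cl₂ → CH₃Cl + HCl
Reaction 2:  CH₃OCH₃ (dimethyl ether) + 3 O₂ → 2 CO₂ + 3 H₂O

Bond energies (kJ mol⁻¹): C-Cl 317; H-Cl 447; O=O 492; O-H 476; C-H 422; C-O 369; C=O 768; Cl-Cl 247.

Reaction 1:
  Bonds broken (reactants):
    C-H: 4 × 422 = 1688
    Cl-Cl: 1 × 247 = 247
    Σ(broken) = 1935 kJ
  Bonds formed (products):
    C-Cl: 1 × 317 = 317
    C-H: 3 × 422 = 1266
    H-Cl: 1 × 447 = 447
    Σ(formed) = 2030 kJ
  ΔH_1 = 1935 − 2030 = −95 kJ
Reaction 2:
  Bonds broken (reactants):
    C-H: 6 × 422 = 2532
    C-O: 2 × 369 = 738
    O=O: 3 × 492 = 1476
    Σ(broken) = 4746 kJ
  Bonds formed (products):
    C=O: 4 × 768 = 3072
    O-H: 6 × 476 = 2856
    Σ(formed) = 5928 kJ
  ΔH_2 = 4746 − 5928 = −1182 kJ
ΔH_1 − ΔH_2 = +1087 kJ, so reaction 2 has the more negative ΔH; |ΔH_1 − ΔH_2| = 1087 kJ.

Reaction 2, by 1087 kJ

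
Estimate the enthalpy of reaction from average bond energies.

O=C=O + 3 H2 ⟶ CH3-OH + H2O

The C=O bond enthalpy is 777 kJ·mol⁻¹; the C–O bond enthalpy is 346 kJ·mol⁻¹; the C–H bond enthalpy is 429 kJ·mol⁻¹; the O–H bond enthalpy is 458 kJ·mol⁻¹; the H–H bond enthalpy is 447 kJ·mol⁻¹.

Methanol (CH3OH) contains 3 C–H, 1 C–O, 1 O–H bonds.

ΔH ≈ −112 kJ

Bonds broken (reactants):
  C=O: 2 × 777 = 1554
  H–H: 3 × 447 = 1341
  Σ(broken) = 2895 kJ
Bonds formed (products):
  C–H: 3 × 429 = 1287
  C–O: 1 × 346 = 346
  O–H: 3 × 458 = 1374
  Σ(formed) = 3007 kJ
ΔH = Σ(broken) − Σ(formed) = 2895 − 3007 = −112 kJ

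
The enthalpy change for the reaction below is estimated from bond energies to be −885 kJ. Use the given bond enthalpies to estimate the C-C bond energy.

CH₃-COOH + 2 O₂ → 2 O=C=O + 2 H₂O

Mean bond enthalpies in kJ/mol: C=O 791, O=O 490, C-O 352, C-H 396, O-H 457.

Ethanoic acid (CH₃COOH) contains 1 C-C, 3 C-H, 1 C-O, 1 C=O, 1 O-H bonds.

D(C-C) ≈ 339 kJ/mol

Let D be the C-C bond energy.
Σ(broken) = 1×D + 3×396 + 1×352 + 1×791 + 1×457 + 2×490 = 3768 + D
Σ(formed) = 4×791 + 4×457 = 4992
ΔH = Σ(broken) − Σ(formed) = (3768 + D) − (4992) = −1224 + D
Setting this equal to −885 kJ gives D = 339 kJ/mol.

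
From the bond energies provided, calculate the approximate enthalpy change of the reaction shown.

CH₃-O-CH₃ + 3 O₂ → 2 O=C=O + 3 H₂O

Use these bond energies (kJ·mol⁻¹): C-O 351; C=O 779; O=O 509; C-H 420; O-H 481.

Bonds broken (reactants):
  C-H: 6 × 420 = 2520
  C-O: 2 × 351 = 702
  O=O: 3 × 509 = 1527
  Σ(broken) = 4749 kJ
Bonds formed (products):
  C=O: 4 × 779 = 3116
  O-H: 6 × 481 = 2886
  Σ(formed) = 6002 kJ
ΔH = Σ(broken) − Σ(formed) = 4749 − 6002 = −1253 kJ

ΔH ≈ −1253 kJ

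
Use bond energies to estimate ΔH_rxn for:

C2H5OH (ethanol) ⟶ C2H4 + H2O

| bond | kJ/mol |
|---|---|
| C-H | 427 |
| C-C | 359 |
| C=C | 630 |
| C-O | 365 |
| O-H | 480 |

Bonds broken (reactants):
  C-C: 1 × 359 = 359
  C-H: 5 × 427 = 2135
  C-O: 1 × 365 = 365
  O-H: 1 × 480 = 480
  Σ(broken) = 3339 kJ
Bonds formed (products):
  C-H: 4 × 427 = 1708
  C=C: 1 × 630 = 630
  O-H: 2 × 480 = 960
  Σ(formed) = 3298 kJ
ΔH = Σ(broken) − Σ(formed) = 3339 − 3298 = +41 kJ

ΔH ≈ +41 kJ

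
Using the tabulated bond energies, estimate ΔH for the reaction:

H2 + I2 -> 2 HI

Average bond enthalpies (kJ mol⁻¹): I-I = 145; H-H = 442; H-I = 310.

Bonds broken (reactants):
  H-H: 1 × 442 = 442
  I-I: 1 × 145 = 145
  Σ(broken) = 587 kJ
Bonds formed (products):
  H-I: 2 × 310 = 620
  Σ(formed) = 620 kJ
ΔH = Σ(broken) − Σ(formed) = 587 − 620 = −33 kJ

ΔH ≈ −33 kJ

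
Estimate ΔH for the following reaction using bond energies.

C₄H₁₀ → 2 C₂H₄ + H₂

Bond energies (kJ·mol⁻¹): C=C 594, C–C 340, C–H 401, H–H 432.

ΔH ≈ +202 kJ

Bonds broken (reactants):
  C–C: 3 × 340 = 1020
  C–H: 10 × 401 = 4010
  Σ(broken) = 5030 kJ
Bonds formed (products):
  C–H: 8 × 401 = 3208
  C=C: 2 × 594 = 1188
  H–H: 1 × 432 = 432
  Σ(formed) = 4828 kJ
ΔH = Σ(broken) − Σ(formed) = 5030 − 4828 = +202 kJ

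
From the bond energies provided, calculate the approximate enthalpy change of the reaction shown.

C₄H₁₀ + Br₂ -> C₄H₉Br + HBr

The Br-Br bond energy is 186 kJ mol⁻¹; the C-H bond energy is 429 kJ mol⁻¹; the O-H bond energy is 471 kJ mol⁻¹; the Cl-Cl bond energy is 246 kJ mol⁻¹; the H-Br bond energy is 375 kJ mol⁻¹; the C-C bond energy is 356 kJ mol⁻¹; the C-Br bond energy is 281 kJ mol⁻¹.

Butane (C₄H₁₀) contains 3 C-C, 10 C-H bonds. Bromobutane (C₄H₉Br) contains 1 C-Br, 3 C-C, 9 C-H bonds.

Bonds broken (reactants):
  Br-Br: 1 × 186 = 186
  C-C: 3 × 356 = 1068
  C-H: 10 × 429 = 4290
  Σ(broken) = 5544 kJ
Bonds formed (products):
  C-Br: 1 × 281 = 281
  C-C: 3 × 356 = 1068
  C-H: 9 × 429 = 3861
  H-Br: 1 × 375 = 375
  Σ(formed) = 5585 kJ
ΔH = Σ(broken) − Σ(formed) = 5544 − 5585 = −41 kJ

ΔH ≈ −41 kJ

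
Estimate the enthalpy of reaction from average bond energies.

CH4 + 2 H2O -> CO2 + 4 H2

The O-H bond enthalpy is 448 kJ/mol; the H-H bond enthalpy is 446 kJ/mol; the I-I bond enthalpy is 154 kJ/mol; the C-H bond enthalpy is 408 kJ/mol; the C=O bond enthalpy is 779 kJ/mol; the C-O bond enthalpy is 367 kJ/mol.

Bonds broken (reactants):
  C-H: 4 × 408 = 1632
  O-H: 4 × 448 = 1792
  Σ(broken) = 3424 kJ
Bonds formed (products):
  C=O: 2 × 779 = 1558
  H-H: 4 × 446 = 1784
  Σ(formed) = 3342 kJ
ΔH = Σ(broken) − Σ(formed) = 3424 − 3342 = +82 kJ

ΔH ≈ +82 kJ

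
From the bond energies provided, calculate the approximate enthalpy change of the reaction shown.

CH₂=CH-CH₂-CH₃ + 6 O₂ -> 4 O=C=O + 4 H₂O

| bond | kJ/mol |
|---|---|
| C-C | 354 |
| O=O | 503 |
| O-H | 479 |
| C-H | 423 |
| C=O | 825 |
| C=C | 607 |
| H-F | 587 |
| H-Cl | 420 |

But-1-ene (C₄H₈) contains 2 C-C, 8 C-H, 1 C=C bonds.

ΔH ≈ −2715 kJ

Bonds broken (reactants):
  C-C: 2 × 354 = 708
  C-H: 8 × 423 = 3384
  C=C: 1 × 607 = 607
  O=O: 6 × 503 = 3018
  Σ(broken) = 7717 kJ
Bonds formed (products):
  C=O: 8 × 825 = 6600
  O-H: 8 × 479 = 3832
  Σ(formed) = 10432 kJ
ΔH = Σ(broken) − Σ(formed) = 7717 − 10432 = −2715 kJ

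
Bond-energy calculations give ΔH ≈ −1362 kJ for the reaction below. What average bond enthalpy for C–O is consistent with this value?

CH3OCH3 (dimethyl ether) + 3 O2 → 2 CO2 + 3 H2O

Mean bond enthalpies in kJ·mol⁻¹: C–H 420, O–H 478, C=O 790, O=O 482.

D(C–O) ≈ 350 kJ/mol

Let D be the C–O bond energy.
Σ(broken) = 6×420 + 2×D + 3×482 = 3966 + 2D
Σ(formed) = 4×790 + 6×478 = 6028
ΔH = Σ(broken) − Σ(formed) = (3966 + 2D) − (6028) = −2062 + 2D
Setting this equal to −1362 kJ gives 2D = 700, so D = 350 kJ/mol.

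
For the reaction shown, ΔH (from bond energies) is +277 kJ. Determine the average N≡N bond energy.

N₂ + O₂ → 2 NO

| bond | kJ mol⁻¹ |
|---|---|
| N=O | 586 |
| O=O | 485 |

Let D be the N≡N bond energy.
Σ(broken) = 1×D + 1×485 = 485 + D
Σ(formed) = 2×586 = 1172
ΔH = Σ(broken) − Σ(formed) = (485 + D) − (1172) = −687 + D
Setting this equal to +277 kJ gives D = 964 kJ/mol.

D(N≡N) ≈ 964 kJ/mol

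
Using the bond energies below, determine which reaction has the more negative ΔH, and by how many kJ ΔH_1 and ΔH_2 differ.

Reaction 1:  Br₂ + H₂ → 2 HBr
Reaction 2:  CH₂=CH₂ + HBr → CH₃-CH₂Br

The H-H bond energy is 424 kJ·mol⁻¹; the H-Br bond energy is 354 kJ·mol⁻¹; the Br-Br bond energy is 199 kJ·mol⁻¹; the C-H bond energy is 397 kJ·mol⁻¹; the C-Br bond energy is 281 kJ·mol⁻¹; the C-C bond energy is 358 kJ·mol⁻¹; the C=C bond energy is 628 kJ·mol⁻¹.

Reaction 1, by 31 kJ

Reaction 1:
  Bonds broken (reactants):
    Br-Br: 1 × 199 = 199
    H-H: 1 × 424 = 424
    Σ(broken) = 623 kJ
  Bonds formed (products):
    H-Br: 2 × 354 = 708
    Σ(formed) = 708 kJ
  ΔH_1 = 623 − 708 = −85 kJ
Reaction 2:
  Bonds broken (reactants):
    C-H: 4 × 397 = 1588
    C=C: 1 × 628 = 628
    H-Br: 1 × 354 = 354
    Σ(broken) = 2570 kJ
  Bonds formed (products):
    C-Br: 1 × 281 = 281
    C-C: 1 × 358 = 358
    C-H: 5 × 397 = 1985
    Σ(formed) = 2624 kJ
  ΔH_2 = 2570 − 2624 = −54 kJ
ΔH_1 − ΔH_2 = −31 kJ, so reaction 1 has the more negative ΔH; |ΔH_1 − ΔH_2| = 31 kJ.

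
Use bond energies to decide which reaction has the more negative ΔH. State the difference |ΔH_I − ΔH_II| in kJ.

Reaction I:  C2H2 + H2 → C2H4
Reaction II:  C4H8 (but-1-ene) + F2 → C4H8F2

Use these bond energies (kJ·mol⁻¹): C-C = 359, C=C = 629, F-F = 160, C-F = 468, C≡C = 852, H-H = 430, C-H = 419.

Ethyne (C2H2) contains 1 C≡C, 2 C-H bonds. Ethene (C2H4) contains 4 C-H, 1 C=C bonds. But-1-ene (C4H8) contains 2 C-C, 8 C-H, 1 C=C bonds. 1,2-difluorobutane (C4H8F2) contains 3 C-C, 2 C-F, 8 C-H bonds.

Reaction I:
  Bonds broken (reactants):
    C≡C: 1 × 852 = 852
    C-H: 2 × 419 = 838
    H-H: 1 × 430 = 430
    Σ(broken) = 2120 kJ
  Bonds formed (products):
    C-H: 4 × 419 = 1676
    C=C: 1 × 629 = 629
    Σ(formed) = 2305 kJ
  ΔH_I = 2120 − 2305 = −185 kJ
Reaction II:
  Bonds broken (reactants):
    C-C: 2 × 359 = 718
    C-H: 8 × 419 = 3352
    C=C: 1 × 629 = 629
    F-F: 1 × 160 = 160
    Σ(broken) = 4859 kJ
  Bonds formed (products):
    C-C: 3 × 359 = 1077
    C-F: 2 × 468 = 936
    C-H: 8 × 419 = 3352
    Σ(formed) = 5365 kJ
  ΔH_II = 4859 − 5365 = −506 kJ
ΔH_I − ΔH_II = +321 kJ, so reaction II has the more negative ΔH; |ΔH_I − ΔH_II| = 321 kJ.

Reaction II, by 321 kJ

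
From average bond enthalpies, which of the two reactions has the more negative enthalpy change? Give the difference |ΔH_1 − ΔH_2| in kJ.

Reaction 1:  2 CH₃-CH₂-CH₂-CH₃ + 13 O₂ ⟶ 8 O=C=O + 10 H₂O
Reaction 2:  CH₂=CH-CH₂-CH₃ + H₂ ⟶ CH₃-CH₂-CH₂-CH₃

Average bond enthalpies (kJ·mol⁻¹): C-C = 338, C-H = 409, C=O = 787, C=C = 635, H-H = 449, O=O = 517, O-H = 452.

Reaction 1:
  Bonds broken (reactants):
    C-C: 6 × 338 = 2028
    C-H: 20 × 409 = 8180
    O=O: 13 × 517 = 6721
    Σ(broken) = 16929 kJ
  Bonds formed (products):
    C=O: 16 × 787 = 12592
    O-H: 20 × 452 = 9040
    Σ(formed) = 21632 kJ
  ΔH_1 = 16929 − 21632 = −4703 kJ
Reaction 2:
  Bonds broken (reactants):
    C-C: 2 × 338 = 676
    C-H: 8 × 409 = 3272
    C=C: 1 × 635 = 635
    H-H: 1 × 449 = 449
    Σ(broken) = 5032 kJ
  Bonds formed (products):
    C-C: 3 × 338 = 1014
    C-H: 10 × 409 = 4090
    Σ(formed) = 5104 kJ
  ΔH_2 = 5032 − 5104 = −72 kJ
ΔH_1 − ΔH_2 = −4631 kJ, so reaction 1 has the more negative ΔH; |ΔH_1 − ΔH_2| = 4631 kJ.

Reaction 1, by 4631 kJ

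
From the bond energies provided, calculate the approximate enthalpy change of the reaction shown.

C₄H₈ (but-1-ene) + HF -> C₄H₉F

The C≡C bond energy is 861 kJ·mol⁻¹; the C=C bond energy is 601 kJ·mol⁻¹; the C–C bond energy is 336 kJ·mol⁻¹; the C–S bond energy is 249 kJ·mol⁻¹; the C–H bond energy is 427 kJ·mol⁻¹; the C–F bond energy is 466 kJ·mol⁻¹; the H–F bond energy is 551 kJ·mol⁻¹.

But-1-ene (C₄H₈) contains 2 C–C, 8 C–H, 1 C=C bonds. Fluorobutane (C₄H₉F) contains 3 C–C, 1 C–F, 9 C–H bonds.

ΔH ≈ −77 kJ

Bonds broken (reactants):
  C–C: 2 × 336 = 672
  C–H: 8 × 427 = 3416
  C=C: 1 × 601 = 601
  H–F: 1 × 551 = 551
  Σ(broken) = 5240 kJ
Bonds formed (products):
  C–C: 3 × 336 = 1008
  C–F: 1 × 466 = 466
  C–H: 9 × 427 = 3843
  Σ(formed) = 5317 kJ
ΔH = Σ(broken) − Σ(formed) = 5240 − 5317 = −77 kJ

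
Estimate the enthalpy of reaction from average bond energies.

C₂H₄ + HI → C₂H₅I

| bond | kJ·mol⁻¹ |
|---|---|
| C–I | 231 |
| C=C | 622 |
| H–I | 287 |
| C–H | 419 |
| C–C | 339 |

ΔH ≈ −80 kJ

Bonds broken (reactants):
  C–H: 4 × 419 = 1676
  C=C: 1 × 622 = 622
  H–I: 1 × 287 = 287
  Σ(broken) = 2585 kJ
Bonds formed (products):
  C–C: 1 × 339 = 339
  C–H: 5 × 419 = 2095
  C–I: 1 × 231 = 231
  Σ(formed) = 2665 kJ
ΔH = Σ(broken) − Σ(formed) = 2585 − 2665 = −80 kJ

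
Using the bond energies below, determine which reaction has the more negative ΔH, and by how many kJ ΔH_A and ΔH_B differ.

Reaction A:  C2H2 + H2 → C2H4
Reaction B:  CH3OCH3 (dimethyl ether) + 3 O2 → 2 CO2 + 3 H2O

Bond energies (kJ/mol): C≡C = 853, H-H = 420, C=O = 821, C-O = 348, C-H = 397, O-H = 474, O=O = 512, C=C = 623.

Reaction A:
  Bonds broken (reactants):
    C≡C: 1 × 853 = 853
    C-H: 2 × 397 = 794
    H-H: 1 × 420 = 420
    Σ(broken) = 2067 kJ
  Bonds formed (products):
    C-H: 4 × 397 = 1588
    C=C: 1 × 623 = 623
    Σ(formed) = 2211 kJ
  ΔH_A = 2067 − 2211 = −144 kJ
Reaction B:
  Bonds broken (reactants):
    C-H: 6 × 397 = 2382
    C-O: 2 × 348 = 696
    O=O: 3 × 512 = 1536
    Σ(broken) = 4614 kJ
  Bonds formed (products):
    C=O: 4 × 821 = 3284
    O-H: 6 × 474 = 2844
    Σ(formed) = 6128 kJ
  ΔH_B = 4614 − 6128 = −1514 kJ
ΔH_A − ΔH_B = +1370 kJ, so reaction B has the more negative ΔH; |ΔH_A − ΔH_B| = 1370 kJ.

Reaction B, by 1370 kJ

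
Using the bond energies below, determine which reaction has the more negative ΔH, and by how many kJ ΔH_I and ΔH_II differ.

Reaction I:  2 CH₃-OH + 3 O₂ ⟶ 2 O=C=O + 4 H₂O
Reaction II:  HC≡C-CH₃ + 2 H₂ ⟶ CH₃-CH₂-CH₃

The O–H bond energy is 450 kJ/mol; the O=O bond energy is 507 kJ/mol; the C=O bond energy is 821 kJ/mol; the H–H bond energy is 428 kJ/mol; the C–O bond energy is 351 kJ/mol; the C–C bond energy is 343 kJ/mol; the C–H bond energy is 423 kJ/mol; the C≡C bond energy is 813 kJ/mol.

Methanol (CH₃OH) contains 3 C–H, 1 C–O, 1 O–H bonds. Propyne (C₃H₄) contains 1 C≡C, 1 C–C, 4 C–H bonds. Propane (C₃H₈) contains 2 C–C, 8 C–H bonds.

Reaction I, by 857 kJ

Reaction I:
  Bonds broken (reactants):
    C–H: 6 × 423 = 2538
    C–O: 2 × 351 = 702
    O–H: 2 × 450 = 900
    O=O: 3 × 507 = 1521
    Σ(broken) = 5661 kJ
  Bonds formed (products):
    C=O: 4 × 821 = 3284
    O–H: 8 × 450 = 3600
    Σ(formed) = 6884 kJ
  ΔH_I = 5661 − 6884 = −1223 kJ
Reaction II:
  Bonds broken (reactants):
    C≡C: 1 × 813 = 813
    C–C: 1 × 343 = 343
    C–H: 4 × 423 = 1692
    H–H: 2 × 428 = 856
    Σ(broken) = 3704 kJ
  Bonds formed (products):
    C–C: 2 × 343 = 686
    C–H: 8 × 423 = 3384
    Σ(formed) = 4070 kJ
  ΔH_II = 3704 − 4070 = −366 kJ
ΔH_I − ΔH_II = −857 kJ, so reaction I has the more negative ΔH; |ΔH_I − ΔH_II| = 857 kJ.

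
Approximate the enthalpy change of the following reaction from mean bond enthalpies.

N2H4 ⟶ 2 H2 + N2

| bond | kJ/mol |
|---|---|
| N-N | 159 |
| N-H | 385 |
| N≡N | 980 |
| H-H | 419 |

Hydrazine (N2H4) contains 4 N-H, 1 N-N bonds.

ΔH ≈ −119 kJ

Bonds broken (reactants):
  N-H: 4 × 385 = 1540
  N-N: 1 × 159 = 159
  Σ(broken) = 1699 kJ
Bonds formed (products):
  H-H: 2 × 419 = 838
  N≡N: 1 × 980 = 980
  Σ(formed) = 1818 kJ
ΔH = Σ(broken) − Σ(formed) = 1699 − 1818 = −119 kJ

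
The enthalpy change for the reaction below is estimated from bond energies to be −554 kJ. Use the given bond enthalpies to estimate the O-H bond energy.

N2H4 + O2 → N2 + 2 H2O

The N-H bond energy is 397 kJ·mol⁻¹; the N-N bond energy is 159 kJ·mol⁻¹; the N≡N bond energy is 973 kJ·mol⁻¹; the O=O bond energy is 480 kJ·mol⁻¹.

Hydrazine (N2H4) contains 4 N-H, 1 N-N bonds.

Let D be the O-H bond energy.
Σ(broken) = 4×397 + 1×159 + 1×480 = 2227
Σ(formed) = 1×973 + 4×D = 973 + 4D
ΔH = Σ(broken) − Σ(formed) = (2227) − (973 + 4D) = +1254 − 4D
Setting this equal to −554 kJ gives 4D = 1808, so D = 452 kJ/mol.

D(O-H) ≈ 452 kJ/mol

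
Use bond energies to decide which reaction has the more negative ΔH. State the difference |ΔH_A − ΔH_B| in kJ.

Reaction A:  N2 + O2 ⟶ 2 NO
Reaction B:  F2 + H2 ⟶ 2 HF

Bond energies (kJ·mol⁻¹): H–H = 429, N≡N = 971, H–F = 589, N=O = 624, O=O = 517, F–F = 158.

Reaction B, by 831 kJ

Reaction A:
  Bonds broken (reactants):
    N≡N: 1 × 971 = 971
    O=O: 1 × 517 = 517
    Σ(broken) = 1488 kJ
  Bonds formed (products):
    N=O: 2 × 624 = 1248
    Σ(formed) = 1248 kJ
  ΔH_A = 1488 − 1248 = +240 kJ
Reaction B:
  Bonds broken (reactants):
    F–F: 1 × 158 = 158
    H–H: 1 × 429 = 429
    Σ(broken) = 587 kJ
  Bonds formed (products):
    H–F: 2 × 589 = 1178
    Σ(formed) = 1178 kJ
  ΔH_B = 587 − 1178 = −591 kJ
ΔH_A − ΔH_B = +831 kJ, so reaction B has the more negative ΔH; |ΔH_A − ΔH_B| = 831 kJ.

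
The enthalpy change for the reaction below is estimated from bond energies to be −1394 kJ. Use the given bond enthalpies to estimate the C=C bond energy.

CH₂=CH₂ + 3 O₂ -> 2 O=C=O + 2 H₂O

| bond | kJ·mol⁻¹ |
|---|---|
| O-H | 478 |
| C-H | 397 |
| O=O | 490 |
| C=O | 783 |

D(C=C) ≈ 592 kJ/mol

Let D be the C=C bond energy.
Σ(broken) = 4×397 + 1×D + 3×490 = 3058 + D
Σ(formed) = 4×783 + 4×478 = 5044
ΔH = Σ(broken) − Σ(formed) = (3058 + D) − (5044) = −1986 + D
Setting this equal to −1394 kJ gives D = 592 kJ/mol.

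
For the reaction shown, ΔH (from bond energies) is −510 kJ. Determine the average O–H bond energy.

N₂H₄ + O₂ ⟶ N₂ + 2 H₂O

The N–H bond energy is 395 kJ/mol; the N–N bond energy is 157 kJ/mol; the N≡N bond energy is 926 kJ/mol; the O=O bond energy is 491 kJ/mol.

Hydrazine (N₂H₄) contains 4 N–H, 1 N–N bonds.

D(O–H) ≈ 453 kJ/mol

Let D be the O–H bond energy.
Σ(broken) = 4×395 + 1×157 + 1×491 = 2228
Σ(formed) = 1×926 + 4×D = 926 + 4D
ΔH = Σ(broken) − Σ(formed) = (2228) − (926 + 4D) = +1302 − 4D
Setting this equal to −510 kJ gives 4D = 1812, so D = 453 kJ/mol.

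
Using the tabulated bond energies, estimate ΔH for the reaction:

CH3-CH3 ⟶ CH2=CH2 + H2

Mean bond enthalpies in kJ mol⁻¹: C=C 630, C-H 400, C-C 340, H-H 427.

ΔH ≈ +83 kJ

Bonds broken (reactants):
  C-C: 1 × 340 = 340
  C-H: 6 × 400 = 2400
  Σ(broken) = 2740 kJ
Bonds formed (products):
  C-H: 4 × 400 = 1600
  C=C: 1 × 630 = 630
  H-H: 1 × 427 = 427
  Σ(formed) = 2657 kJ
ΔH = Σ(broken) − Σ(formed) = 2740 − 2657 = +83 kJ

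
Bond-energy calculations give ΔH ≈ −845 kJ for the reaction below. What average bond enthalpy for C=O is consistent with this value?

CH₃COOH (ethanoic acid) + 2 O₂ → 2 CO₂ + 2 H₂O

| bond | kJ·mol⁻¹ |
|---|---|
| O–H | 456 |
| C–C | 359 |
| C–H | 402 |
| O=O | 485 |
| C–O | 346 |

D(C=O) ≈ 786 kJ/mol

Let D be the C=O bond energy.
Σ(broken) = 1×359 + 3×402 + 1×346 + 1×D + 1×456 + 2×485 = 3337 + D
Σ(formed) = 4×D + 4×456 = 1824 + 4D
ΔH = Σ(broken) − Σ(formed) = (3337 + D) − (1824 + 4D) = +1513 − 3D
Setting this equal to −845 kJ gives 3D = 2358, so D = 786 kJ/mol.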